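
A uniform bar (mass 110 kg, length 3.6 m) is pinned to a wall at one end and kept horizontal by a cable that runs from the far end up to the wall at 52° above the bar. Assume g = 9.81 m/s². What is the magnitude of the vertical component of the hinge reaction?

|H_y| ≈ 540 N

Take torques about the hinge: T sin 52° · 3.6 = 110×9.81×1.8 = 1942.4 N·m.
So T = 1942.4 / (0.7880 × 3.6) = 684.7 N.
ΣF_y = 0: H_y = (110×9.81) − T sin 52° = 1079.1 − 539.55 = 539.55 N.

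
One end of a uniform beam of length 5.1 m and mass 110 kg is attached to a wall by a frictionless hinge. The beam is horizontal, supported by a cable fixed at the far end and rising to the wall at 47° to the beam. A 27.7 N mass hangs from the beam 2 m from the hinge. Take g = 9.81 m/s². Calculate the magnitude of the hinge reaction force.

Take torques about the hinge: T sin 47° · 5.1 = 110×9.81×2.55 + 27.7×2 = 2807.1 N·m.
So T = 2807.1 / (0.7314 × 5.1) = 752.59 N.
ΣF_x = 0: H_x = T cos 47° = 513.27 N.
ΣF_y = 0: H_y = (110×9.81 + 27.7) − T sin 47° = 1106.8 − 550.41 = 556.39 N.
|H| = √(H_x² + H_y²) = √((513.27)² + (556.39)²) = 756.97 N.

|H| ≈ 757 N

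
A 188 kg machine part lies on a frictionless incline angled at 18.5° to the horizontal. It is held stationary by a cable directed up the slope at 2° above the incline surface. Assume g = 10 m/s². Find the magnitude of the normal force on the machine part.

Take axes along and perpendicular to the incline. Weight components: W sin 18.5° = 596.5 N down-slope, W cos 18.5° = 1783 N into the surface.
Along incline: T cos 2° = W sin 18.5° → T = 596.9 N.
Perpendicular: N = W cos 18.5° − T sin 2° = 1762 N.

N ≈ 1760 N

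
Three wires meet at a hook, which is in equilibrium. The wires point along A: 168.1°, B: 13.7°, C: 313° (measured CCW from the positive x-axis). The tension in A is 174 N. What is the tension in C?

T_C ≈ 86.2 N

Resolve: ΣF_x = 174 cos 168.1° + T_B cos 13.7° + T_C cos 313° = 0.
        ΣF_y = 174 sin 168.1° + T_B sin 13.7° + T_C sin 313° = 0.
The known terms sum to (-170.3, 35.88) N, so 0.9715 T_B + 0.6820 T_C = 170.3 and 0.2368 T_B − 0.7314 T_C = -35.88.
Solving simultaneously: T_B = 114.7 N, T_C = 86.21 N.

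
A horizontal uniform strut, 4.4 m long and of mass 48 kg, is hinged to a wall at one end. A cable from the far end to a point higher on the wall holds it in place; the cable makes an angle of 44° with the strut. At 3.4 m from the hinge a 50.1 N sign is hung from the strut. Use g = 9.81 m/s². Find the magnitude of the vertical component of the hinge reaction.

Take torques about the hinge: T sin 44° · 4.4 = 48×9.81×2.2 + 50.1×3.4 = 1206.3 N·m.
So T = 1206.3 / (0.6947 × 4.4) = 394.66 N.
ΣF_y = 0: H_y = (48×9.81 + 50.1) − T sin 44° = 520.98 − 274.15 = 246.83 N.

|H_y| ≈ 247 N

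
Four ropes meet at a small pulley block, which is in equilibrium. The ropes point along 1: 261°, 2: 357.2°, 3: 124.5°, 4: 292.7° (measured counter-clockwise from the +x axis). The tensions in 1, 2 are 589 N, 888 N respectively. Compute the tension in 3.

T_3 ≈ 2410 N

Resolve: ΣF_x = 589 cos 261° + 888 cos 357.2° + T_3 cos 124.5° + T_4 cos 292.7° = 0.
        ΣF_y = 589 sin 261° + 888 sin 357.2° + T_3 sin 124.5° + T_4 sin 292.7° = 0.
The known terms sum to (794.8, -625.1) N, so -0.5664 T_3 + 0.3859 T_4 = -794.8 and 0.8241 T_3 − 0.9225 T_4 = 625.1.
Solving simultaneously: T_3 = 2406 N, T_4 = 1472 N.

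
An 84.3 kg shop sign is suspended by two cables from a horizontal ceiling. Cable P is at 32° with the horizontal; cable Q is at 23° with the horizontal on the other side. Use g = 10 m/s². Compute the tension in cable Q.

Weight W = 84.3 × 10 = 843 N acts straight down.
Horizontal: T_P cos 32° = T_Q cos 23°  →  T_P = 1.085 T_Q.
Vertical: T_P sin 32° + T_Q sin 23° = 843.
Substituting the horizontal relation into the vertical equation gives 0.9659 T_Q = 843, so T_Q = 872.7 N.

T_Q ≈ 873 N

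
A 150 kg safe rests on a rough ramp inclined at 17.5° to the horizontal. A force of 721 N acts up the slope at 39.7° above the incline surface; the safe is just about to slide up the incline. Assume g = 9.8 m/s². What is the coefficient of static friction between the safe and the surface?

On the verge of sliding up the incline, friction is at its maximum μN and acts down the slope.
Perpendicular to incline: N = W cos 17.5° − P sin 39.7° = 1402 − 460.6 = 941.4 N.
Along incline: P cos 39.7° − μN = W sin 17.5° → μ = −(W sin 17.5° − P cos 39.7°) / N = 0.1197.

μ ≈ 0.120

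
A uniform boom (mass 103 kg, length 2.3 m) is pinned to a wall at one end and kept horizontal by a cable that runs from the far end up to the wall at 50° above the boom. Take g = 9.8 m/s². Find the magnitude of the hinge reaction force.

Take torques about the hinge: T sin 50° · 2.3 = 103×9.8×1.15 = 1160.8 N·m.
So T = 1160.8 / (0.7660 × 2.3) = 658.84 N.
ΣF_x = 0: H_x = T cos 50° = 423.49 N.
ΣF_y = 0: H_y = (103×9.8) − T sin 50° = 1009.4 − 504.7 = 504.7 N.
|H| = √(H_x² + H_y²) = √((423.49)² + (504.7)²) = 658.84 N.

|H| ≈ 659 N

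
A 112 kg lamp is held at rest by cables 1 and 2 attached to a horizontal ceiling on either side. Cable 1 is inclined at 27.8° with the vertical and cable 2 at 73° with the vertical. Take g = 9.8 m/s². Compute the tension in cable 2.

Angles from the horizontal: cable 1 is 90° − 27.8° = 62.2°, cable 2 is 90° − 73° = 17°.
Weight W = 112 × 9.8 = 1098 N acts straight down.
Horizontal: T_1 cos 62.2° = T_2 cos 17°  →  T_1 = 2.05 T_2.
Vertical: T_1 sin 62.2° + T_2 sin 17° = 1098.
Substituting the horizontal relation into the vertical equation gives 2.106 T_2 = 1098, so T_2 = 521.1 N.

T_2 ≈ 521 N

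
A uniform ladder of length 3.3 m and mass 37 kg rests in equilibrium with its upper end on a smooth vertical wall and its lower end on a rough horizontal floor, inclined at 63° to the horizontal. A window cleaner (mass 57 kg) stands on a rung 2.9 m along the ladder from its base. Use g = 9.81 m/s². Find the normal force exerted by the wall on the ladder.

Torques about the foot: N_wall · 3.3 sin 63° = 37×9.81×1.65 cos 63° + 57×9.81×2.9 cos 63° → N_wall = 342.85 N.

N_wall ≈ 343 N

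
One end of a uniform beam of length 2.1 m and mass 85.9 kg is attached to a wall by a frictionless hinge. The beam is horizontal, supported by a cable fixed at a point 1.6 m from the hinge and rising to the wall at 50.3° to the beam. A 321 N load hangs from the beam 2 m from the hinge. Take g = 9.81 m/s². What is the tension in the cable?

Take torques about the hinge: T sin 50.3° · 1.6 = 85.9×9.81×1.05 + 321×2 = 1526.8 N·m.
So T = 1526.8 / (0.7694 × 1.6) = 1240.3 N.

T ≈ 1240 N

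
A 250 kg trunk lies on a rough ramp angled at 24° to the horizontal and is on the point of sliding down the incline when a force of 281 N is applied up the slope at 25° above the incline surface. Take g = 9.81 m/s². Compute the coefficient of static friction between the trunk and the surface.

On the verge of sliding down the incline, friction is at its maximum μN and acts up the slope.
Perpendicular to incline: N = W cos 24° − P sin 25° = 2240 − 118.8 = 2122 N.
Along incline: P cos 25° + μN = W sin 24° → μ = (W sin 24° − P cos 25°) / N = 0.3501.

μ ≈ 0.350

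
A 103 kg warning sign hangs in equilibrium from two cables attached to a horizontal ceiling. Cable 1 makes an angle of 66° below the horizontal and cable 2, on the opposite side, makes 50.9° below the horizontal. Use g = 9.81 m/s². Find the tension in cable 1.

Weight W = 103 × 9.81 = 1010 N acts straight down.
Horizontal: T_1 cos 66° = T_2 cos 50.9°  →  T_2 = 0.6449 T_1.
Vertical: T_1 sin 66° + T_2 sin 50.9° = 1010.
Substituting the horizontal relation into the vertical equation gives 1.414 T_1 = 1010, so T_1 = 714.6 N.

T_1 ≈ 715 N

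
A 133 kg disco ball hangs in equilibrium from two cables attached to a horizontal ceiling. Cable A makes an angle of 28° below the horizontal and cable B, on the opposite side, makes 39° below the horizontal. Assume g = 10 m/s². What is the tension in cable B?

Weight W = 133 × 10 = 1330 N acts straight down.
Horizontal: T_A cos 28° = T_B cos 39°  →  T_A = 0.8802 T_B.
Vertical: T_A sin 28° + T_B sin 39° = 1330.
Substituting the horizontal relation into the vertical equation gives 1.043 T_B = 1330, so T_B = 1276 N.

T_B ≈ 1280 N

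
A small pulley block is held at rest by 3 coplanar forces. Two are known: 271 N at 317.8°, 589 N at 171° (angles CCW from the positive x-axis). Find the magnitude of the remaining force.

Sum the known components: ΣF_x = -381 N, ΣF_y = -89.9 N.
For equilibrium the remaining force must supply (−ΣF_x, −ΣF_y) = (381, 89.9) N.
Magnitude = √((381)² + (89.9)²) = 391.5 N; direction = atan2(89.9, 381) = 13.3°.

F ≈ 391 N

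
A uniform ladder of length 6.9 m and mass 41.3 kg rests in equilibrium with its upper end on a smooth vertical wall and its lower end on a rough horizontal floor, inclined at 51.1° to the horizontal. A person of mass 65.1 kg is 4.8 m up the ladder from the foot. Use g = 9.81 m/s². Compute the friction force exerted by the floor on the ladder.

f ≈ 522 N

Torques about the foot: N_wall · 6.9 sin 51.1° = 41.3×9.81×3.45 cos 51.1° + 65.1×9.81×4.8 cos 51.1° → N_wall = 521.94 N.
ΣF_x = 0: f_floor = N_wall = 521.94 N.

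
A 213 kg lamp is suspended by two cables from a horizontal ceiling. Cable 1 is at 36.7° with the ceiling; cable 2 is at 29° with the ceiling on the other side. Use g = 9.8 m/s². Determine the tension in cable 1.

T_1 ≈ 2000 N

Weight W = 213 × 9.8 = 2087 N acts straight down.
Horizontal: T_1 cos 36.7° = T_2 cos 29°  →  T_2 = 0.9167 T_1.
Vertical: T_1 sin 36.7° + T_2 sin 29° = 2087.
Substituting the horizontal relation into the vertical equation gives 1.042 T_1 = 2087, so T_1 = 2003 N.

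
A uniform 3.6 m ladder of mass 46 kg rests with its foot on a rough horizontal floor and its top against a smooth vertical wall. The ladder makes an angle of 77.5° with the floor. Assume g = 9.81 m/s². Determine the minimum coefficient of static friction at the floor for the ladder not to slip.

ΣF_y = 0: N_floor = 46×9.81 = 451.26 N.
Torques about the foot: N_wall · 3.6 sin 77.5° = 46×9.81×1.8 cos 77.5° → N_wall = 50.021 N.
ΣF_x = 0: f_floor = N_wall = 50.021 N.
μ_min = f_floor / N_floor = 50.021 / 451.26 = 0.1108.

μ_min ≈ 0.111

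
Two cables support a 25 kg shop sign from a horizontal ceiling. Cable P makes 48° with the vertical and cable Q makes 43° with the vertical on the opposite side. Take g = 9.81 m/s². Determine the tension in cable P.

T_P ≈ 167 N

Angles from the horizontal: cable P is 90° − 48° = 42°, cable Q is 90° − 43° = 47°.
Weight W = 25 × 9.81 = 245.2 N acts straight down.
Horizontal: T_P cos 42° = T_Q cos 47°  →  T_Q = 1.09 T_P.
Vertical: T_P sin 42° + T_Q sin 47° = 245.2.
Substituting the horizontal relation into the vertical equation gives 1.466 T_P = 245.2, so T_P = 167.3 N.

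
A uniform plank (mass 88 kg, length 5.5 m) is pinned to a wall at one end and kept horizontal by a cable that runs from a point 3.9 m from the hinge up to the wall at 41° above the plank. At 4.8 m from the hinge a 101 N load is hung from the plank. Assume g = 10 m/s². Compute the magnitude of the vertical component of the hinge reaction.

Take torques about the hinge: T sin 41° · 3.9 = 88×10×2.75 + 101×4.8 = 2904.8 N·m.
So T = 2904.8 / (0.6561 × 3.9) = 1135.3 N.
ΣF_y = 0: H_y = (88×10 + 101) − T sin 41° = 981 − 744.82 = 236.18 N.

|H_y| ≈ 236 N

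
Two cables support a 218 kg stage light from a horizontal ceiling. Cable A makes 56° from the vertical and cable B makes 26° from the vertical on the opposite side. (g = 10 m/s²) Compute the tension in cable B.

Angles from the horizontal: cable A is 90° − 56° = 34°, cable B is 90° − 26° = 64°.
Weight W = 218 × 10 = 2180 N acts straight down.
Horizontal: T_A cos 34° = T_B cos 64°  →  T_A = 0.5288 T_B.
Vertical: T_A sin 34° + T_B sin 64° = 2180.
Substituting the horizontal relation into the vertical equation gives 1.194 T_B = 2180, so T_B = 1825 N.

T_B ≈ 1830 N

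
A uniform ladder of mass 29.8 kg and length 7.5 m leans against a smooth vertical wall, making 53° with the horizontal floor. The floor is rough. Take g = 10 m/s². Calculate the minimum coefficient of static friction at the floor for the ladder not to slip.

ΣF_y = 0: N_floor = 29.8×10 = 298 N.
Torques about the foot: N_wall · 7.5 sin 53° = 29.8×10×3.75 cos 53° → N_wall = 112.28 N.
ΣF_x = 0: f_floor = N_wall = 112.28 N.
μ_min = f_floor / N_floor = 112.28 / 298 = 0.3768.

μ_min ≈ 0.377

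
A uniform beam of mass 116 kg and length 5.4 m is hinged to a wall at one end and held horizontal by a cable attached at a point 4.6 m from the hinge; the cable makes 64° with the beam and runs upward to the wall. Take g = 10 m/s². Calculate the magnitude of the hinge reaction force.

Take torques about the hinge: T sin 64° · 4.6 = 116×10×2.7 = 3132 N·m.
So T = 3132 / (0.8988 × 4.6) = 757.54 N.
ΣF_x = 0: H_x = T cos 64° = 332.08 N.
ΣF_y = 0: H_y = (116×10) − T sin 64° = 1160 − 680.87 = 479.13 N.
|H| = √(H_x² + H_y²) = √((332.08)² + (479.13)²) = 582.96 N.

|H| ≈ 583 N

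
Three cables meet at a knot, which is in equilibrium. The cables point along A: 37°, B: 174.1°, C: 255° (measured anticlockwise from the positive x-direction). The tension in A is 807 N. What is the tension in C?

T_C ≈ 556 N

Resolve: ΣF_x = 807 cos 37° + T_B cos 174.1° + T_C cos 255° = 0.
        ΣF_y = 807 sin 37° + T_B sin 174.1° + T_C sin 255° = 0.
The known terms sum to (644.5, 485.7) N, so -0.9947 T_B − 0.2588 T_C = -644.5 and 0.1028 T_B − 0.9659 T_C = -485.7.
Solving simultaneously: T_B = 503.2 N, T_C = 556.3 N.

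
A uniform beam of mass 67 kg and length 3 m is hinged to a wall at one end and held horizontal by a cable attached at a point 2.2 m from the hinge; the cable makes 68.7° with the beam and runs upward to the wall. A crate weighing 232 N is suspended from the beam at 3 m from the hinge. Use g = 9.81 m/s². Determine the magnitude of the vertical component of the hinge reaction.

|H_y| ≈ 125 N

Take torques about the hinge: T sin 68.7° · 2.2 = 67×9.81×1.5 + 232×3 = 1681.9 N·m.
So T = 1681.9 / (0.9317 × 2.2) = 820.55 N.
ΣF_y = 0: H_y = (67×9.81 + 232) − T sin 68.7° = 889.27 − 764.5 = 124.77 N.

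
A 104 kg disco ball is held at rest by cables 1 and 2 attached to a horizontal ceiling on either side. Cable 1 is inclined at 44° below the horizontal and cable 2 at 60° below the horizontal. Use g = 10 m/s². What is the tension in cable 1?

T_1 ≈ 536 N

Weight W = 104 × 10 = 1040 N acts straight down.
Horizontal: T_1 cos 44° = T_2 cos 60°  →  T_2 = 1.439 T_1.
Vertical: T_1 sin 44° + T_2 sin 60° = 1040.
Substituting the horizontal relation into the vertical equation gives 1.941 T_1 = 1040, so T_1 = 535.9 N.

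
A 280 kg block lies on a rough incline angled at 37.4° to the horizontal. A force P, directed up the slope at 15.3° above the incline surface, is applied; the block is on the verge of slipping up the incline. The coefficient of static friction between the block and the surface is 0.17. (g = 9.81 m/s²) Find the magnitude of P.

P ≈ 2020 N

On the verge of sliding up the incline, friction equals μN and acts down the slope.
Perpendicular: N + P sin 15.3° = W cos 37.4° = 2182 N.
Along incline: P cos 15.3° = W sin 37.4° + μN  with W sin 37.4° = 1668 N.
Solving the pair for P and N: P = 2020 N, N = 1649 N (and f = μN = 280.3 N).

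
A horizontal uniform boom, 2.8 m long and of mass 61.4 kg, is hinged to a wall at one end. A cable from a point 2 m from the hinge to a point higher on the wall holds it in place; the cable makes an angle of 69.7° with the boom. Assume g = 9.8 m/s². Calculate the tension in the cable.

Take torques about the hinge: T sin 69.7° · 2 = 61.4×9.8×1.4 = 842.41 N·m.
So T = 842.41 / (0.9379 × 2) = 449.1 N.

T ≈ 449 N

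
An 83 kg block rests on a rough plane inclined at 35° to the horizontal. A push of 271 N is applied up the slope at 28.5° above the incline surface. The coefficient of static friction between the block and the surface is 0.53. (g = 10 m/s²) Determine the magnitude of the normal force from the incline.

N ≈ 551 N

Axes along / perpendicular to the incline. W sin 35° = 476.1 N down-slope; W cos 35° = 679.9 N into the surface.
Perpendicular: N = W cos 35° − P sin 28.5° = 679.9 − 129.3 = 550.6 N.
Along incline: P cos 28.5° + f = W sin 35° (friction acts up-slope) → f = 476.1 − 238.2 = 237.9 N.
|f| = 237.9 N ≤ μN = 291.8 N, so the block is indeed static.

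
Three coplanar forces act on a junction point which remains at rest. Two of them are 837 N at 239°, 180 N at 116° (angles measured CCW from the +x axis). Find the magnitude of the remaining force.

Sum the known components: ΣF_x = -510 N, ΣF_y = -555.7 N.
For equilibrium the remaining force must supply (−ΣF_x, −ΣF_y) = (510, 555.7) N.
Magnitude = √((510)² + (555.7)²) = 754.2 N; direction = atan2(555.7, 510) = 47.5°.

F ≈ 754 N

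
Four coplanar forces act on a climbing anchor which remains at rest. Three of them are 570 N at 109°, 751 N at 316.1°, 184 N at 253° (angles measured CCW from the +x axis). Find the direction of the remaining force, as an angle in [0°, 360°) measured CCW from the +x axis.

θ ≈ 152°

Sum the known components: ΣF_x = 301.8 N, ΣF_y = -157.8 N.
For equilibrium the remaining force must supply (−ΣF_x, −ΣF_y) = (-301.8, 157.8) N.
Magnitude = √((-301.8)² + (157.8)²) = 340.5 N; direction = atan2(157.8, -301.8) = 152.4°.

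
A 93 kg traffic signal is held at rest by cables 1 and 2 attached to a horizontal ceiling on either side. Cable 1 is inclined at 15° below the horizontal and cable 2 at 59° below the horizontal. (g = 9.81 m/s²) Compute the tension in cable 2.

T_2 ≈ 917 N

Weight W = 93 × 9.81 = 912.3 N acts straight down.
Horizontal: T_1 cos 15° = T_2 cos 59°  →  T_1 = 0.5332 T_2.
Vertical: T_1 sin 15° + T_2 sin 59° = 912.3.
Substituting the horizontal relation into the vertical equation gives 0.9952 T_2 = 912.3, so T_2 = 916.8 N.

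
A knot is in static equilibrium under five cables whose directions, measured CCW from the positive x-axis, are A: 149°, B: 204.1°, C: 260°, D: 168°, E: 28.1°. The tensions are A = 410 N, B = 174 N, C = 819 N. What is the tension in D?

Resolve: ΣF_x = 410 cos 149° + 174 cos 204.1° + 819 cos 260° + T_D cos 168° + T_E cos 28.1° = 0.
        ΣF_y = 410 sin 149° + 174 sin 204.1° + 819 sin 260° + T_D sin 168° + T_E sin 28.1° = 0.
The known terms sum to (-652.5, -666.4) N, so -0.9781 T_D + 0.8821 T_E = 652.5 and 0.2079 T_D + 0.4710 T_E = 666.4.
Solving simultaneously: T_D = 435.6 N, T_E = 1223 N.

T_D ≈ 436 N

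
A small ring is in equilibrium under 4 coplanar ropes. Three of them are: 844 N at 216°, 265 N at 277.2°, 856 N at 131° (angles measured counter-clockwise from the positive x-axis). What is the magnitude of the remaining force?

Sum the known components: ΣF_x = -1211 N, ΣF_y = -113 N.
For equilibrium the remaining force must supply (−ΣF_x, −ΣF_y) = (1211, 113) N.
Magnitude = √((1211)² + (113)²) = 1216 N; direction = atan2(113, 1211) = 5.3°.

F ≈ 1220 N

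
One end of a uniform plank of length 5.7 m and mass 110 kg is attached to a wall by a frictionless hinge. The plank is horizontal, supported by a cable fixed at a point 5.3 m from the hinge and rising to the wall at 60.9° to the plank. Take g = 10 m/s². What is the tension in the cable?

Take torques about the hinge: T sin 60.9° · 5.3 = 110×10×2.85 = 3135 N·m.
So T = 3135 / (0.8738 × 5.3) = 676.96 N.

T ≈ 677 N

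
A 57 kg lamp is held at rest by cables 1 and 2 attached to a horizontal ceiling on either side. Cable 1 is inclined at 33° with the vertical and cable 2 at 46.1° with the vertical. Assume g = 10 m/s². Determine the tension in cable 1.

T_1 ≈ 418 N

Angles from the horizontal: cable 1 is 90° − 33° = 57°, cable 2 is 90° − 46.1° = 43.9°.
Weight W = 57 × 10 = 570 N acts straight down.
Horizontal: T_1 cos 57° = T_2 cos 43.9°  →  T_2 = 0.7559 T_1.
Vertical: T_1 sin 57° + T_2 sin 43.9° = 570.
Substituting the horizontal relation into the vertical equation gives 1.363 T_1 = 570, so T_1 = 418.3 N.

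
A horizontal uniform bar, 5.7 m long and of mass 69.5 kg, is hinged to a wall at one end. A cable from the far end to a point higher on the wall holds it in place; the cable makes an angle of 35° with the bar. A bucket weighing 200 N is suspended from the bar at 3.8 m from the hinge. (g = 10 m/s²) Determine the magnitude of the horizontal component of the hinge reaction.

H_x ≈ 687 N

Take torques about the hinge: T sin 35° · 5.7 = 69.5×10×2.85 + 200×3.8 = 2740.8 N·m.
So T = 2740.8 / (0.5736 × 5.7) = 838.31 N.
ΣF_x = 0: H_x = T cos 35° = 686.7 N.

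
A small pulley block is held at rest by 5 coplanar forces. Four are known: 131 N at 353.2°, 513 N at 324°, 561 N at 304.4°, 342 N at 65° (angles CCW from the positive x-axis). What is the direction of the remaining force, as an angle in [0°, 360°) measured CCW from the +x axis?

Sum the known components: ΣF_x = 1007 N, ΣF_y = -470 N.
For equilibrium the remaining force must supply (−ΣF_x, −ΣF_y) = (-1007, 470) N.
Magnitude = √((-1007)² + (470)²) = 1111 N; direction = atan2(470, -1007) = 155.0°.

θ ≈ 155°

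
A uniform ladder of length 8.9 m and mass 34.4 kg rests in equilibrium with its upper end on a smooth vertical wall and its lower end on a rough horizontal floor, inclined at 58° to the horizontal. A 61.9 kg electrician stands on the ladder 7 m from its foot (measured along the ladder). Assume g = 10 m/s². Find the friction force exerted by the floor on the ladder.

Torques about the foot: N_wall · 8.9 sin 58° = 34.4×10×4.45 cos 58° + 61.9×10×7 cos 58° → N_wall = 411.7 N.
ΣF_x = 0: f_floor = N_wall = 411.7 N.

f ≈ 412 N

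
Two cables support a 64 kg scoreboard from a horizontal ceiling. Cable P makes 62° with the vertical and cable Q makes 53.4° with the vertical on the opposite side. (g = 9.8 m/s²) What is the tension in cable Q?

T_Q ≈ 613 N

Angles from the horizontal: cable P is 90° − 62° = 28°, cable Q is 90° − 53.4° = 36.6°.
Weight W = 64 × 9.8 = 627.2 N acts straight down.
Horizontal: T_P cos 28° = T_Q cos 36.6°  →  T_P = 0.9092 T_Q.
Vertical: T_P sin 28° + T_Q sin 36.6° = 627.2.
Substituting the horizontal relation into the vertical equation gives 1.023 T_Q = 627.2, so T_Q = 613 N.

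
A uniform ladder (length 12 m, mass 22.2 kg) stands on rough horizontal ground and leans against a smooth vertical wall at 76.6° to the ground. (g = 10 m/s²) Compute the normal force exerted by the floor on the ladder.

N_floor ≈ 222 N

ΣF_y = 0: N_floor = 22.2×10 = 222 N.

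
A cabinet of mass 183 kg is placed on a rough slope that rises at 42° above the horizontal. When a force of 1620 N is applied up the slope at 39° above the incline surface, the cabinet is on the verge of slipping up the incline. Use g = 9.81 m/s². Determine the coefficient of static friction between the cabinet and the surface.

On the verge of sliding up the incline, friction is at its maximum μN and acts down the slope.
Perpendicular to incline: N = W cos 42° − P sin 39° = 1334 − 1019 = 314.6 N.
Along incline: P cos 39° − μN = W sin 42° → μ = −(W sin 42° − P cos 39°) / N = 0.1835.

μ ≈ 0.184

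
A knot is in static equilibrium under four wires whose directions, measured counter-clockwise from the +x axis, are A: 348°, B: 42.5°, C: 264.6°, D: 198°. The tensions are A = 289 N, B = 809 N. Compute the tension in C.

Resolve: ΣF_x = 289 cos 348° + 809 cos 42.5° + T_C cos 264.6° + T_D cos 198° = 0.
        ΣF_y = 289 sin 348° + 809 sin 42.5° + T_C sin 264.6° + T_D sin 198° = 0.
The known terms sum to (879.1, 486.5) N, so -0.0941 T_C − 0.9511 T_D = -879.1 and -0.9956 T_C − 0.3090 T_D = -486.5.
Solving simultaneously: T_C = 208.1 N, T_D = 903.8 N.

T_C ≈ 208 N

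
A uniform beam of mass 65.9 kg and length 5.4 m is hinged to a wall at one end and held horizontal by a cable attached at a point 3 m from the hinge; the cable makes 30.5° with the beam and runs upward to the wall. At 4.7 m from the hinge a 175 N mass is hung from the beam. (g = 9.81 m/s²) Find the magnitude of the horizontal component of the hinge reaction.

H_x ≈ 1450 N

Take torques about the hinge: T sin 30.5° · 3 = 65.9×9.81×2.7 + 175×4.7 = 2568 N·m.
So T = 2568 / (0.5075 × 3) = 1686.6 N.
ΣF_x = 0: H_x = T cos 30.5° = 1453.2 N.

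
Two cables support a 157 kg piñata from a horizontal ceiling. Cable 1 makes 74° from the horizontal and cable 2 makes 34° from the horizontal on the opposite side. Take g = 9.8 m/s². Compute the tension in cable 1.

T_1 ≈ 1340 N

Weight W = 157 × 9.8 = 1539 N acts straight down.
Horizontal: T_1 cos 74° = T_2 cos 34°  →  T_2 = 0.3325 T_1.
Vertical: T_1 sin 74° + T_2 sin 34° = 1539.
Substituting the horizontal relation into the vertical equation gives 1.147 T_1 = 1539, so T_1 = 1341 N.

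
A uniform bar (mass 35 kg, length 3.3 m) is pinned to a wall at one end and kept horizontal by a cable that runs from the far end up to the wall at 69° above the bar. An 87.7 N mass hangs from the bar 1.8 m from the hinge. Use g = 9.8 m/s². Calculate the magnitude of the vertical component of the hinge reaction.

|H_y| ≈ 211 N

Take torques about the hinge: T sin 69° · 3.3 = 35×9.8×1.65 + 87.7×1.8 = 723.81 N·m.
So T = 723.81 / (0.9336 × 3.3) = 234.94 N.
ΣF_y = 0: H_y = (35×9.8 + 87.7) − T sin 69° = 430.7 − 219.34 = 211.36 N.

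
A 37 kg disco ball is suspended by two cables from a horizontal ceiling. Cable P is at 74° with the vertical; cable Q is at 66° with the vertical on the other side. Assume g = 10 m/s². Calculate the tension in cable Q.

Angles from the horizontal: cable P is 90° − 74° = 16°, cable Q is 90° − 66° = 24°.
Weight W = 37 × 10 = 370 N acts straight down.
Horizontal: T_P cos 16° = T_Q cos 24°  →  T_P = 0.9504 T_Q.
Vertical: T_P sin 16° + T_Q sin 24° = 370.
Substituting the horizontal relation into the vertical equation gives 0.6687 T_Q = 370, so T_Q = 553.3 N.

T_Q ≈ 553 N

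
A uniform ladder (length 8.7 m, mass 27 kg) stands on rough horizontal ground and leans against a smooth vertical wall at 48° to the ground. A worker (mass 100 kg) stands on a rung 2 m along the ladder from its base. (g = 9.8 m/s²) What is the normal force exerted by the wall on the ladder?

Torques about the foot: N_wall · 8.7 sin 48° = 27×9.8×4.35 cos 48° + 100×9.8×2 cos 48° → N_wall = 321.97 N.

N_wall ≈ 322 N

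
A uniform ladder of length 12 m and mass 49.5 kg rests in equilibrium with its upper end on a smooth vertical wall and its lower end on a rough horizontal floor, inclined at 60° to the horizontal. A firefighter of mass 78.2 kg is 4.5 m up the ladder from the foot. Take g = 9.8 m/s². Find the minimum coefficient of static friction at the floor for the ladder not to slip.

ΣF_y = 0: N_floor = 49.5×9.8 + 78.2×9.8 = 1251.5 N.
Torques about the foot: N_wall · 12 sin 60° = 49.5×9.8×6 cos 60° + 78.2×9.8×4.5 cos 60° → N_wall = 305.96 N.
ΣF_x = 0: f_floor = N_wall = 305.96 N.
μ_min = f_floor / N_floor = 305.96 / 1251.5 = 0.2445.

μ_min ≈ 0.244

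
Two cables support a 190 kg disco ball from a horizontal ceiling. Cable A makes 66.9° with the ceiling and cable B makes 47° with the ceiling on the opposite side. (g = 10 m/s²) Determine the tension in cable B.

T_B ≈ 815 N

Weight W = 190 × 10 = 1900 N acts straight down.
Horizontal: T_A cos 66.9° = T_B cos 47°  →  T_A = 1.738 T_B.
Vertical: T_A sin 66.9° + T_B sin 47° = 1900.
Substituting the horizontal relation into the vertical equation gives 2.33 T_B = 1900, so T_B = 815.4 N.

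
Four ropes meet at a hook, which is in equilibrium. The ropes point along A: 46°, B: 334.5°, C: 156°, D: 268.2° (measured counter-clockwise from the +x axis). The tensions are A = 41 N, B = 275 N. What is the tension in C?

Resolve: ΣF_x = 41 cos 46° + 275 cos 334.5° + T_C cos 156° + T_D cos 268.2° = 0.
        ΣF_y = 41 sin 46° + 275 sin 334.5° + T_C sin 156° + T_D sin 268.2° = 0.
The known terms sum to (276.7, -88.9) N, so -0.9135 T_C − 0.0314 T_D = -276.7 and 0.4067 T_C − 0.9995 T_D = 88.9.
Solving simultaneously: T_C = 301.7 N, T_D = 33.84 N.

T_C ≈ 302 N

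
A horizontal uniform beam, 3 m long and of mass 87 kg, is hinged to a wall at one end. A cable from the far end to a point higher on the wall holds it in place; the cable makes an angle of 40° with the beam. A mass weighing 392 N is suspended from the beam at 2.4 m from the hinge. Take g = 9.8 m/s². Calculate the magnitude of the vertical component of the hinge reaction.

Take torques about the hinge: T sin 40° · 3 = 87×9.8×1.5 + 392×2.4 = 2219.7 N·m.
So T = 2219.7 / (0.6428 × 3) = 1151.1 N.
ΣF_y = 0: H_y = (87×9.8 + 392) − T sin 40° = 1244.6 − 739.9 = 504.7 N.

|H_y| ≈ 505 N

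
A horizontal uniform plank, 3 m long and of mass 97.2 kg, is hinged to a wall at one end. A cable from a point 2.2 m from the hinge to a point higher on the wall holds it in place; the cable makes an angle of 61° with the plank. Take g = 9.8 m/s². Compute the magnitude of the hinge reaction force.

|H| ≈ 471 N

Take torques about the hinge: T sin 61° · 2.2 = 97.2×9.8×1.5 = 1428.8 N·m.
So T = 1428.8 / (0.8746 × 2.2) = 742.58 N.
ΣF_x = 0: H_x = T cos 61° = 360.01 N.
ΣF_y = 0: H_y = (97.2×9.8) − T sin 61° = 952.56 − 649.47 = 303.09 N.
|H| = √(H_x² + H_y²) = √((360.01)² + (303.09)²) = 470.6 N.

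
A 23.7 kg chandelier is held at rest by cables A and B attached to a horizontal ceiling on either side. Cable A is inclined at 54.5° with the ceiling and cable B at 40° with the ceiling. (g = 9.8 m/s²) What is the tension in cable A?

T_A ≈ 178 N

Weight W = 23.7 × 9.8 = 232.3 N acts straight down.
Horizontal: T_A cos 54.5° = T_B cos 40°  →  T_B = 0.7581 T_A.
Vertical: T_A sin 54.5° + T_B sin 40° = 232.3.
Substituting the horizontal relation into the vertical equation gives 1.301 T_A = 232.3, so T_A = 178.5 N.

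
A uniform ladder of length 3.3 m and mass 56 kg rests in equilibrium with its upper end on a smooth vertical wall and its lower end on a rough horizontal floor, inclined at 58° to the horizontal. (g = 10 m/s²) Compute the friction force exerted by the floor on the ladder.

f ≈ 175 N

Torques about the foot: N_wall · 3.3 sin 58° = 56×10×1.65 cos 58° → N_wall = 174.96 N.
ΣF_x = 0: f_floor = N_wall = 174.96 N.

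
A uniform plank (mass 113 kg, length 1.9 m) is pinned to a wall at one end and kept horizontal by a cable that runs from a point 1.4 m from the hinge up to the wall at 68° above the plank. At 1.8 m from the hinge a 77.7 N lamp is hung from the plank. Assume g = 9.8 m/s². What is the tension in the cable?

Take torques about the hinge: T sin 68° · 1.4 = 113×9.8×0.95 + 77.7×1.8 = 1191.9 N·m.
So T = 1191.9 / (0.9272 × 1.4) = 918.21 N.

T ≈ 918 N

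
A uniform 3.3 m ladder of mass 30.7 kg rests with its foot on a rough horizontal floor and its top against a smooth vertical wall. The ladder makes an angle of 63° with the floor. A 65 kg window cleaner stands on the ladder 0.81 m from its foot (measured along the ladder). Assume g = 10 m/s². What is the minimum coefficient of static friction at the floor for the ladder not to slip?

ΣF_y = 0: N_floor = 30.7×10 + 65×10 = 957 N.
Torques about the foot: N_wall · 3.3 sin 63° = 30.7×10×1.65 cos 63° + 65×10×0.81 cos 63° → N_wall = 159.5 N.
ΣF_x = 0: f_floor = N_wall = 159.5 N.
μ_min = f_floor / N_floor = 159.5 / 957 = 0.1667.

μ_min ≈ 0.167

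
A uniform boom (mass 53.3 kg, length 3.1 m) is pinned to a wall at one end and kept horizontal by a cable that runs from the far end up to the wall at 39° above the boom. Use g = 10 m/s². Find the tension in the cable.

T ≈ 423 N

Take torques about the hinge: T sin 39° · 3.1 = 53.3×10×1.55 = 826.15 N·m.
So T = 826.15 / (0.6293 × 3.1) = 423.47 N.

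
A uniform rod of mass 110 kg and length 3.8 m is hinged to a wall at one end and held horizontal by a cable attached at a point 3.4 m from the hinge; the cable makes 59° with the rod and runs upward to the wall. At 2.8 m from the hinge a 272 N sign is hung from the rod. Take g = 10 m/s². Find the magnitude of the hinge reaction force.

Take torques about the hinge: T sin 59° · 3.4 = 110×10×1.9 + 272×2.8 = 2851.6 N·m.
So T = 2851.6 / (0.8572 × 3.4) = 978.46 N.
ΣF_x = 0: H_x = T cos 59° = 503.95 N.
ΣF_y = 0: H_y = (110×10 + 272) − T sin 59° = 1372 − 838.71 = 533.29 N.
|H| = √(H_x² + H_y²) = √((503.95)² + (533.29)²) = 733.73 N.

|H| ≈ 734 N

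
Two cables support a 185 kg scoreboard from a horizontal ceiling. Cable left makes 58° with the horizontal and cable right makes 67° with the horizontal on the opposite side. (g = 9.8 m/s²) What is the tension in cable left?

Weight W = 185 × 9.8 = 1813 N acts straight down.
Horizontal: T_left cos 58° = T_right cos 67°  →  T_right = 1.356 T_left.
Vertical: T_left sin 58° + T_right sin 67° = 1813.
Substituting the horizontal relation into the vertical equation gives 2.096 T_left = 1813, so T_left = 864.8 N.

T_left ≈ 865 N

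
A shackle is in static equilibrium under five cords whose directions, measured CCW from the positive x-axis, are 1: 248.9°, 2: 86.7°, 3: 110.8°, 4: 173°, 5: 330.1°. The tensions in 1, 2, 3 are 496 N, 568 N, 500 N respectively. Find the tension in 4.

Resolve: ΣF_x = 496 cos 248.9° + 568 cos 86.7° + 500 cos 110.8° + T_4 cos 173° + T_5 cos 330.1° = 0.
        ΣF_y = 496 sin 248.9° + 568 sin 86.7° + 500 sin 110.8° + T_4 sin 173° + T_5 sin 330.1° = 0.
The known terms sum to (-323.4, 571.7) N, so -0.9925 T_4 + 0.8669 T_5 = 323.4 and 0.1219 T_4 − 0.4985 T_5 = -571.7.
Solving simultaneously: T_4 = 859.4 N, T_5 = 1357 N.

T_4 ≈ 859 N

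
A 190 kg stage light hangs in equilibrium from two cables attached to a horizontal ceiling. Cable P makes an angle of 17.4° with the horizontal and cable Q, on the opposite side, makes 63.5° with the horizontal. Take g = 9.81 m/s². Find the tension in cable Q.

Weight W = 190 × 9.81 = 1864 N acts straight down.
Horizontal: T_P cos 17.4° = T_Q cos 63.5°  →  T_P = 0.4676 T_Q.
Vertical: T_P sin 17.4° + T_Q sin 63.5° = 1864.
Substituting the horizontal relation into the vertical equation gives 1.035 T_Q = 1864, so T_Q = 1801 N.

T_Q ≈ 1800 N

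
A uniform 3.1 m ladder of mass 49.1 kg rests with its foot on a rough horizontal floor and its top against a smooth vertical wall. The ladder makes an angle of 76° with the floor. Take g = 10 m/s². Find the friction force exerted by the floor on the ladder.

Torques about the foot: N_wall · 3.1 sin 76° = 49.1×10×1.55 cos 76° → N_wall = 61.21 N.
ΣF_x = 0: f_floor = N_wall = 61.21 N.

f ≈ 61.2 N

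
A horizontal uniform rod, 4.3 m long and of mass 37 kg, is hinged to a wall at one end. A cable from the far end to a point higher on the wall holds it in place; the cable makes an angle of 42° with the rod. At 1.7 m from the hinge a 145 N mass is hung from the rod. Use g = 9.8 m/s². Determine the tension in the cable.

T ≈ 357 N

Take torques about the hinge: T sin 42° · 4.3 = 37×9.8×2.15 + 145×1.7 = 1026.1 N·m.
So T = 1026.1 / (0.6691 × 4.3) = 356.62 N.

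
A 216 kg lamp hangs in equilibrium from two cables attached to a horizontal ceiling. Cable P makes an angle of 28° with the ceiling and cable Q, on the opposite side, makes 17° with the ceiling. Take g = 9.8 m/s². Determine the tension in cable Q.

Weight W = 216 × 9.8 = 2117 N acts straight down.
Horizontal: T_P cos 28° = T_Q cos 17°  →  T_P = 1.083 T_Q.
Vertical: T_P sin 28° + T_Q sin 17° = 2117.
Substituting the horizontal relation into the vertical equation gives 0.8008 T_Q = 2117, so T_Q = 2643 N.

T_Q ≈ 2640 N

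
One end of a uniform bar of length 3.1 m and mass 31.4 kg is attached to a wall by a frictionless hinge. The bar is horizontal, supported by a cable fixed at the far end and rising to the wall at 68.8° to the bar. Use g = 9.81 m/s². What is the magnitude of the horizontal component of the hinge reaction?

Take torques about the hinge: T sin 68.8° · 3.1 = 31.4×9.81×1.55 = 477.45 N·m.
So T = 477.45 / (0.9323 × 3.1) = 165.2 N.
ΣF_x = 0: H_x = T cos 68.8° = 59.739 N.

H_x ≈ 59.7 N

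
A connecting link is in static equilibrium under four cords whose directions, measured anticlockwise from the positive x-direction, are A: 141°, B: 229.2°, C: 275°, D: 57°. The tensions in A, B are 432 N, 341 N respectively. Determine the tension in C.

T_C ≈ 773 N

Resolve: ΣF_x = 432 cos 141° + 341 cos 229.2° + T_C cos 275° + T_D cos 57° = 0.
        ΣF_y = 432 sin 141° + 341 sin 229.2° + T_C sin 275° + T_D sin 57° = 0.
The known terms sum to (-558.5, 13.73) N, so 0.0872 T_C + 0.5446 T_D = 558.5 and -0.9962 T_C + 0.8387 T_D = -13.73.
Solving simultaneously: T_C = 773 N, T_D = 901.8 N.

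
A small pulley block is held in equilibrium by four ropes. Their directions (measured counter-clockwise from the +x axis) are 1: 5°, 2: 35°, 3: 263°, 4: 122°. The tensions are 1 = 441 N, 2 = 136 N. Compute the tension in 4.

Resolve: ΣF_x = 441 cos 5° + 136 cos 35° + T_3 cos 263° + T_4 cos 122° = 0.
        ΣF_y = 441 sin 5° + 136 sin 35° + T_3 sin 263° + T_4 sin 122° = 0.
The known terms sum to (550.7, 116.4) N, so -0.1219 T_3 − 0.5299 T_4 = -550.7 and -0.9925 T_3 + 0.8480 T_4 = -116.4.
Solving simultaneously: T_3 = 840.2 N, T_4 = 846 N.

T_4 ≈ 846 N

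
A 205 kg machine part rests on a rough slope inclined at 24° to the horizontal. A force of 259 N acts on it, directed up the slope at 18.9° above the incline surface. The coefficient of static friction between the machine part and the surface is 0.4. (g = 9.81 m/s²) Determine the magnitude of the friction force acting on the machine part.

Axes along / perpendicular to the incline. W sin 24° = 818 N down-slope; W cos 24° = 1837 N into the surface.
Perpendicular: N = W cos 24° − P sin 18.9° = 1837 − 83.89 = 1753 N.
Along incline: P cos 18.9° + f = W sin 24° (friction acts up-slope) → f = 818 − 245 = 572.9 N.
|f| = 572.9 N ≤ μN = 701.3 N, so the machine part is indeed static.

f ≈ 573 N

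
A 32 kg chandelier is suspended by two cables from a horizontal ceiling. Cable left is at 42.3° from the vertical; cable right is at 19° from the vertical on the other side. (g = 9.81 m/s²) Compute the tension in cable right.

T_right ≈ 241 N

Angles from the horizontal: cable left is 90° − 42.3° = 47.7°, cable right is 90° − 19° = 71°.
Weight W = 32 × 9.81 = 313.9 N acts straight down.
Horizontal: T_left cos 47.7° = T_right cos 71°  →  T_left = 0.4837 T_right.
Vertical: T_left sin 47.7° + T_right sin 71° = 313.9.
Substituting the horizontal relation into the vertical equation gives 1.303 T_right = 313.9, so T_right = 240.9 N.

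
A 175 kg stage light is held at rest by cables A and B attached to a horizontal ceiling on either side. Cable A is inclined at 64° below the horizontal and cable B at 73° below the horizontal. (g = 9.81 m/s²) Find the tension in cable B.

Weight W = 175 × 9.81 = 1717 N acts straight down.
Horizontal: T_A cos 64° = T_B cos 73°  →  T_A = 0.667 T_B.
Vertical: T_A sin 64° + T_B sin 73° = 1717.
Substituting the horizontal relation into the vertical equation gives 1.556 T_B = 1717, so T_B = 1103 N.

T_B ≈ 1100 N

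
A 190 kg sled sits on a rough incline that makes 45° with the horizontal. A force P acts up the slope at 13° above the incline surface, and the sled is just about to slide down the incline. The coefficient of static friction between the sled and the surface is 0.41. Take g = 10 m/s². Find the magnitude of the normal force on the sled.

On the verge of sliding down the incline, friction equals μN and acts up the slope.
Perpendicular: N + P sin 13° = W cos 45° = 1344 N.
Along incline: P cos 13° + μN = W sin 45° with W sin 45° = 1344 N.
Solving the pair for P and N: P = 898.6 N, N = 1141 N (and f = μN = 468 N).

N ≈ 1140 N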